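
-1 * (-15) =15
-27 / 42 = -9 / 14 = -0.64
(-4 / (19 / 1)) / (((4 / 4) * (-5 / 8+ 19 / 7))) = -224 / 2223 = -0.10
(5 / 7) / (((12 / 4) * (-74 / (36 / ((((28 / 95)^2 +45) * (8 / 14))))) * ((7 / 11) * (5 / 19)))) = -5658675 / 210778862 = -0.03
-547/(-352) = 547/352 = 1.55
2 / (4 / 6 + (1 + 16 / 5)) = 30 / 73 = 0.41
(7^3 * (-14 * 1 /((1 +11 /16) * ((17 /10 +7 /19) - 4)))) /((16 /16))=14598080 /9909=1473.21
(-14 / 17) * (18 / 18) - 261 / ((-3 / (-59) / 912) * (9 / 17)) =-150321630 / 17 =-8842448.82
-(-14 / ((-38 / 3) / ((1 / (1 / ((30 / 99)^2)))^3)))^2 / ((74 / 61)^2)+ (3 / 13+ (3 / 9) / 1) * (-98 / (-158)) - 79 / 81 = -58827383171834621758337587 / 94060192394041726410533547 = -0.63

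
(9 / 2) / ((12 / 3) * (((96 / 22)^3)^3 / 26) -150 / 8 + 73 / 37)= 20415111108678 / 400295104142509859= 0.00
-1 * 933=-933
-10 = -10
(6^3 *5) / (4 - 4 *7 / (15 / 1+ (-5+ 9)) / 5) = 12825 / 44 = 291.48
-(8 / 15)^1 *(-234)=124.80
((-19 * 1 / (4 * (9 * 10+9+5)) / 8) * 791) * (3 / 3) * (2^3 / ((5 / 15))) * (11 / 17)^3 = -60010797 / 2043808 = -29.36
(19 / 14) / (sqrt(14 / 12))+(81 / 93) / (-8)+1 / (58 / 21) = 1821 / 7192+19 * sqrt(42) / 98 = 1.51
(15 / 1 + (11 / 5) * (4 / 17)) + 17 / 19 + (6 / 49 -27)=-828161 / 79135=-10.47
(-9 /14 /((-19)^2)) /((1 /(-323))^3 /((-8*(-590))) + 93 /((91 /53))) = -25774973640 /783986137962869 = -0.00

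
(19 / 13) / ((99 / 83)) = 1577 / 1287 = 1.23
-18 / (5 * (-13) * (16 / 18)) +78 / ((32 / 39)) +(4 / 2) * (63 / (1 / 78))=10320309 / 1040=9923.37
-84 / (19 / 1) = -84 / 19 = -4.42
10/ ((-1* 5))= -2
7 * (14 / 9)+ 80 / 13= 1994 / 117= 17.04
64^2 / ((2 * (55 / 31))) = 63488 / 55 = 1154.33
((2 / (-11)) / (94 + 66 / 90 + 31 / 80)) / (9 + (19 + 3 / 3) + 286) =-32 / 5273499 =-0.00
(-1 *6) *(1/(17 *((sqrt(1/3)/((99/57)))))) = -198 *sqrt(3)/323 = -1.06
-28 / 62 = -14 / 31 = -0.45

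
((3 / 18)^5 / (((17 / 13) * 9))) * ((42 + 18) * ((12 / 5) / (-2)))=-13 / 16524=-0.00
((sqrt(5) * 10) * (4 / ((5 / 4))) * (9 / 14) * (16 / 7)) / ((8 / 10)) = 2880 * sqrt(5) / 49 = 131.43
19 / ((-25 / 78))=-1482 / 25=-59.28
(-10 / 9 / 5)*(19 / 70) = -19 / 315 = -0.06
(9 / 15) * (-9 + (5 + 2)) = -6 / 5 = -1.20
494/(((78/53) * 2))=167.83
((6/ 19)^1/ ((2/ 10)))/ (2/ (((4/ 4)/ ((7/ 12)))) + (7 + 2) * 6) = 180/ 6289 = 0.03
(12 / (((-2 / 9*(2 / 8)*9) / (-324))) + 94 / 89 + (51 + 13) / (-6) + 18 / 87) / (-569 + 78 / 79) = -13.67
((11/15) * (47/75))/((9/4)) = 2068/10125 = 0.20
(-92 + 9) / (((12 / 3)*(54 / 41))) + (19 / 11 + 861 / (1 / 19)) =38835655 / 2376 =16344.97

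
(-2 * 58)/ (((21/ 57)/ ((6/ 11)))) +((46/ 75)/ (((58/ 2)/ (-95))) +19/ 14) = -11548561/ 66990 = -172.39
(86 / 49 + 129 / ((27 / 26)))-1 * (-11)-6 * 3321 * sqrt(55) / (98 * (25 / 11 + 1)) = 60407 / 441-12177 * sqrt(55) / 196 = -323.77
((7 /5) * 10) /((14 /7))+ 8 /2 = 11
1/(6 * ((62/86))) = 43/186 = 0.23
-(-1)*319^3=32461759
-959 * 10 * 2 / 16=-4795 / 4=-1198.75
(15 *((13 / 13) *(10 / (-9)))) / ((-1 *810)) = 5 / 243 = 0.02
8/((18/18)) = 8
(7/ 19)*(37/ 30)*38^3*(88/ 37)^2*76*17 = 101133046784/ 555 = 182221705.92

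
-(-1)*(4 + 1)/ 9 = 5/ 9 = 0.56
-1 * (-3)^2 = -9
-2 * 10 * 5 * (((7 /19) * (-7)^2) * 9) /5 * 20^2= -24696000 /19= -1299789.47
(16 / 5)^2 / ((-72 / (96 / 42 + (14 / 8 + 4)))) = -8 / 7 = -1.14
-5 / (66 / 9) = -15 / 22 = -0.68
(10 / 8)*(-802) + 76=-1853 / 2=-926.50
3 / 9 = 1 / 3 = 0.33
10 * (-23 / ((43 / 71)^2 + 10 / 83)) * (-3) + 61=100378189 / 67959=1477.04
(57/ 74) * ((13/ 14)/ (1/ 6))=2223/ 518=4.29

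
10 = 10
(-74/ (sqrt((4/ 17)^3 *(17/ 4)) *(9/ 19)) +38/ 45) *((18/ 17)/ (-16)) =59679/ 1360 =43.88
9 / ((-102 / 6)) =-9 / 17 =-0.53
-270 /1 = -270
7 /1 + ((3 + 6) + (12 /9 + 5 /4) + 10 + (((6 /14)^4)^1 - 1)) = 795703 /28812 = 27.62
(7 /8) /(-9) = -7 /72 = -0.10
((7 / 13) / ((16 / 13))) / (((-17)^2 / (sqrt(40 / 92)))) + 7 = 7 * sqrt(230) / 106352 + 7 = 7.00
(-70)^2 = 4900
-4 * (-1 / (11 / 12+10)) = 48 / 131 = 0.37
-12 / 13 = -0.92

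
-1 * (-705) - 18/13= 9147/13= 703.62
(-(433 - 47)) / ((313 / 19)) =-7334 / 313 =-23.43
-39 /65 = -3 /5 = -0.60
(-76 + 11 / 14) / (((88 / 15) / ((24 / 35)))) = -9477 / 1078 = -8.79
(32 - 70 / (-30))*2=206 / 3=68.67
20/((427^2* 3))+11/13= 6017117/7110831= 0.85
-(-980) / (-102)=-490 / 51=-9.61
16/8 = 2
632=632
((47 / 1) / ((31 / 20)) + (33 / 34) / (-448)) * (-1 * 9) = -128853513 / 472192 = -272.88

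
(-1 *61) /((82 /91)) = -5551 /82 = -67.70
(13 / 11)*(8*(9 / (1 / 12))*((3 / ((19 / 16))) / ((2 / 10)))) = 2695680 / 209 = 12897.99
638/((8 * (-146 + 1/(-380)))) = -30305/55481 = -0.55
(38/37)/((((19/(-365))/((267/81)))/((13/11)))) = -844610/10989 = -76.86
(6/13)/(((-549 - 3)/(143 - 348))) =205/1196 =0.17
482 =482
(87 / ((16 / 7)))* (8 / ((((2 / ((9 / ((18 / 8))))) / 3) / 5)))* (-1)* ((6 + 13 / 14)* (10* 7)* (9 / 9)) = -4430475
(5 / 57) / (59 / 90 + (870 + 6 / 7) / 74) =38850 / 5502419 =0.01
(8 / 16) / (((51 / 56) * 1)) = 28 / 51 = 0.55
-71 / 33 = -2.15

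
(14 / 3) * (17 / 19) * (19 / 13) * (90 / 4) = 1785 / 13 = 137.31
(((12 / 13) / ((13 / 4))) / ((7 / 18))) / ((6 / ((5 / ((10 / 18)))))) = 1296 / 1183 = 1.10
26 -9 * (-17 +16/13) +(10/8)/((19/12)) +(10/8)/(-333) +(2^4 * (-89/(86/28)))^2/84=1659305320357/608328396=2727.65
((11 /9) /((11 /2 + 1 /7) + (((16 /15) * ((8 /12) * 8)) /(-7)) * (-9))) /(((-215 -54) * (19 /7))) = -5390 /41721093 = -0.00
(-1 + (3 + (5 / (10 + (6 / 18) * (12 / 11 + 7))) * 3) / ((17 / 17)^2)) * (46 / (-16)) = -30659 / 3352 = -9.15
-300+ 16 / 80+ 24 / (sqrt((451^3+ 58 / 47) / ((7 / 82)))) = -1499 / 5+ 4 * sqrt(116315405681790) / 58923711085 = -299.80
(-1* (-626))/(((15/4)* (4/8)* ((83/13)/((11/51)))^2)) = 102408592/268774335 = 0.38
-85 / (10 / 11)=-187 / 2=-93.50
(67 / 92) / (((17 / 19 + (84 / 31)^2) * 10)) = 1223353 / 138368920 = 0.01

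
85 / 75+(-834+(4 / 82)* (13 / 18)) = -1536574 / 1845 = -832.83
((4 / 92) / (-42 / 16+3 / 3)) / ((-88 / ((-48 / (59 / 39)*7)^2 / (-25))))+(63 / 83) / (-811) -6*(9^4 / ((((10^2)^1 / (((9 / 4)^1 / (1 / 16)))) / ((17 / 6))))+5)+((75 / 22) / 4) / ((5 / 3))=-476431282907885829 / 11856417581800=-40183.41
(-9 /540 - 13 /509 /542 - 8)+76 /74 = -6.99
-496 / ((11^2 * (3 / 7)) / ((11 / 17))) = -3472 / 561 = -6.19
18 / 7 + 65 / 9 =617 / 63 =9.79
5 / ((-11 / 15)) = -75 / 11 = -6.82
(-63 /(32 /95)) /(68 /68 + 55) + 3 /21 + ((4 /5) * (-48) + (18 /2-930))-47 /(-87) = -749942483 /779520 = -962.06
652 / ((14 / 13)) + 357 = 6737 / 7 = 962.43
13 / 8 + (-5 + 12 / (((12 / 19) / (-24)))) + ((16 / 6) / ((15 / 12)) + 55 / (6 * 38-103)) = -274081 / 600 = -456.80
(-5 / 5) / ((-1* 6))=1 / 6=0.17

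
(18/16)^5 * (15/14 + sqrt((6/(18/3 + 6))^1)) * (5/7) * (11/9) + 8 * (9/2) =360855 * sqrt(2)/458752 + 121018329/3211264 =38.80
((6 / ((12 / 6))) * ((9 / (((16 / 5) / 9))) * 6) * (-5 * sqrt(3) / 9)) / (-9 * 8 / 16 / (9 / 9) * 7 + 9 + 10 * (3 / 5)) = 675 * sqrt(3) / 44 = 26.57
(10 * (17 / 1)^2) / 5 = 578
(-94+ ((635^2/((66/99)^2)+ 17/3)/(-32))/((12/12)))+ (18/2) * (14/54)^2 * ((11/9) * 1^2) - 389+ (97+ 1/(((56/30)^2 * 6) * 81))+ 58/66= -28736.32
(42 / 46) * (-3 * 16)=-1008 / 23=-43.83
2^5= 32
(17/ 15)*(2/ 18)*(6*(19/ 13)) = 646/ 585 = 1.10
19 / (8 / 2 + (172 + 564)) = 19 / 740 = 0.03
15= 15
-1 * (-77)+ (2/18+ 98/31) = 22396/279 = 80.27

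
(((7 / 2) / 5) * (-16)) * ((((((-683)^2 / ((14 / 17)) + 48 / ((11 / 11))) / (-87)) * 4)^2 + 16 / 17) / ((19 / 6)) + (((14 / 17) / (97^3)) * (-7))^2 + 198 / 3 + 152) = -969087344030663380990004270896 / 403893760587847099395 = -2399362007.03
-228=-228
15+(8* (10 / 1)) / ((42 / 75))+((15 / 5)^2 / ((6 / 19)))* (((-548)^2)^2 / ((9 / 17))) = 101951307679603 / 21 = 4854824175219.19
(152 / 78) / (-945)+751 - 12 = 27235769 / 36855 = 739.00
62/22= 31/11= 2.82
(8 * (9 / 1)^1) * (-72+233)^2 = 1866312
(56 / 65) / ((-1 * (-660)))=14 / 10725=0.00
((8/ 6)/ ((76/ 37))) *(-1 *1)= -37/ 57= -0.65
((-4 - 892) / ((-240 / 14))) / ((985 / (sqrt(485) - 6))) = -1568 / 4925 + 784*sqrt(485) / 14775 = 0.85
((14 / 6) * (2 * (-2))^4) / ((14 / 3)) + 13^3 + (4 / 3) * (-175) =2091.67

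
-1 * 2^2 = -4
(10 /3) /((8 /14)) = 35 /6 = 5.83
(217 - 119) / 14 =7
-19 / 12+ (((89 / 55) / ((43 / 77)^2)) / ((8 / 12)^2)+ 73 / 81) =16463857 / 1497690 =10.99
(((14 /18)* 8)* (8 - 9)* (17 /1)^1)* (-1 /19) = 952 /171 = 5.57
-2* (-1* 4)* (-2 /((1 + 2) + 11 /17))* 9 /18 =-2.19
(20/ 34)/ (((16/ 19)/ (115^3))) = 144483125/ 136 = 1062375.92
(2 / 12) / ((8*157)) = 1 / 7536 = 0.00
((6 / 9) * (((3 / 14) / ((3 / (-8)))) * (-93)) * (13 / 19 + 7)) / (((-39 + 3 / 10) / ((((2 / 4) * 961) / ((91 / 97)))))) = -16876005680 / 4683861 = -3603.01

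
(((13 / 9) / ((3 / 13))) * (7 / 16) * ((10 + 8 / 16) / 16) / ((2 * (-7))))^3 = -1655595487 / 782757789696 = -0.00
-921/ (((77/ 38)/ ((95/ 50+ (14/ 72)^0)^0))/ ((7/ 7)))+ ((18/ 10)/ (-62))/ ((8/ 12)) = -21700839/ 47740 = -454.56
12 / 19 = 0.63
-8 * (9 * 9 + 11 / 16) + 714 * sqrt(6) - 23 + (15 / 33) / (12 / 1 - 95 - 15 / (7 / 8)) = -10433053 / 15422 + 714 * sqrt(6) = 1072.43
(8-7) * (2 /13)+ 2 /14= 27 /91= 0.30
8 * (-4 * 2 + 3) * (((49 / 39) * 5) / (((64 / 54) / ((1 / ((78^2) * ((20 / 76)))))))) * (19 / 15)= -17689 / 105456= -0.17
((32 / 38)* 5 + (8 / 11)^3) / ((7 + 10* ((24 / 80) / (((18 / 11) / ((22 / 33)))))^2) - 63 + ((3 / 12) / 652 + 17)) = -122743537920 / 1037738439419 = -0.12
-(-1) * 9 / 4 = 9 / 4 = 2.25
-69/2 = -34.50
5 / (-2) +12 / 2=7 / 2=3.50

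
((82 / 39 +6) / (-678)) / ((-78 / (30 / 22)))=395 / 1890603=0.00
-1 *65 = -65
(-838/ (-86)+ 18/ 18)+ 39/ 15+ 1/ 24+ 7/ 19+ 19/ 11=16695919/ 1078440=15.48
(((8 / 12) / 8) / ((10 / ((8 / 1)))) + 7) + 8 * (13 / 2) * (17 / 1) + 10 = 13516 / 15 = 901.07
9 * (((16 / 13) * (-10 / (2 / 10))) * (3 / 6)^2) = -1800 / 13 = -138.46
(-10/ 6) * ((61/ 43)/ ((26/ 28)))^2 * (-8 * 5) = 145863200/ 937443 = 155.60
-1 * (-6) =6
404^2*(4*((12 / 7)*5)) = 39171840 / 7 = 5595977.14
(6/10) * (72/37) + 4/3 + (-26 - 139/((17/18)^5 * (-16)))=-9407104784/788020635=-11.94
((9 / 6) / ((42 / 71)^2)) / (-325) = -5041 / 382200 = -0.01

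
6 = 6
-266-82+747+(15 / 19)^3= 2740116 / 6859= 399.49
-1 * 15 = -15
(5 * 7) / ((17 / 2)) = 70 / 17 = 4.12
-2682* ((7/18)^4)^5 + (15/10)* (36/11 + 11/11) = 49930461068026844397143417/7790588798908714439933952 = 6.41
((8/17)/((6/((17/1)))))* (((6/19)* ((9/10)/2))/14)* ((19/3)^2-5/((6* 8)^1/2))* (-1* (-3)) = 8619/5320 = 1.62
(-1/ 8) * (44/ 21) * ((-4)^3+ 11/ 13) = 9031/ 546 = 16.54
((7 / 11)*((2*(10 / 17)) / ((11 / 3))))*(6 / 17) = 2520 / 34969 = 0.07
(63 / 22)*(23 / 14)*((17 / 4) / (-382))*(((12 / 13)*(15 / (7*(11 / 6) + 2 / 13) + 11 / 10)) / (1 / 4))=-241153551 / 553361380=-0.44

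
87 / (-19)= -87 / 19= -4.58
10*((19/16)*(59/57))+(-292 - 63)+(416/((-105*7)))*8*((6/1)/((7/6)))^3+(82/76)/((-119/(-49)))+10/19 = -32833794863/34286280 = -957.64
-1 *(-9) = 9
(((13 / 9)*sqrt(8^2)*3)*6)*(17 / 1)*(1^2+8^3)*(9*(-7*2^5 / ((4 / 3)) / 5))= -2742719616 / 5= -548543923.20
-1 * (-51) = 51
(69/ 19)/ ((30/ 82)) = 943/ 95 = 9.93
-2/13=-0.15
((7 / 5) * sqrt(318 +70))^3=266168 * sqrt(97) / 125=20971.61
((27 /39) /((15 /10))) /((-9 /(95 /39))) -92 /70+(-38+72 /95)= -7824958 /202293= -38.68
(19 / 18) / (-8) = -19 / 144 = -0.13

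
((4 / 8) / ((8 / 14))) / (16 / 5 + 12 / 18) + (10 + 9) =8921 / 464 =19.23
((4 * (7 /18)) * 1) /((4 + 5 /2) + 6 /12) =2 /9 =0.22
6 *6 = 36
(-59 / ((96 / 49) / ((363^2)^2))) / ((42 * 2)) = -796771960677 / 128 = -6224780942.79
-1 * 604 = -604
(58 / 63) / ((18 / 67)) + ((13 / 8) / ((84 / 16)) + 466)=469.74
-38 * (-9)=342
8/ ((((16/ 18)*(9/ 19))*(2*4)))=19/ 8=2.38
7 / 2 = 3.50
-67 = -67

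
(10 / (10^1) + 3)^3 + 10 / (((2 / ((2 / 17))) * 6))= 64.10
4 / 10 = 2 / 5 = 0.40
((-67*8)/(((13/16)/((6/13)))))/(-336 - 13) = 51456/58981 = 0.87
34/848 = 17/424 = 0.04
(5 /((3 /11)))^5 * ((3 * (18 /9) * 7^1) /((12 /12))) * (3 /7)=1006568750 /27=37280324.07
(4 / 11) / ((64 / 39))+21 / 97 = 7479 / 17072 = 0.44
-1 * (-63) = 63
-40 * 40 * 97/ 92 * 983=-38140400/ 23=-1658278.26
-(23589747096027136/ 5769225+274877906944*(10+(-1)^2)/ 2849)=-4244664639029248/ 824175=-5150198245.55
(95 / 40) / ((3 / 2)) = 19 / 12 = 1.58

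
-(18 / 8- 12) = 39 / 4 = 9.75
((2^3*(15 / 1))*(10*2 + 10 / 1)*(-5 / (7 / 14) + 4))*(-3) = 64800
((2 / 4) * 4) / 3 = 2 / 3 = 0.67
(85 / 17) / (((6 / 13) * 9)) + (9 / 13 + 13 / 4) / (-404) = 677225 / 567216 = 1.19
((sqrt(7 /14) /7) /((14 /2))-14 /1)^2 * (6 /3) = (1372-sqrt(2))^2 /4802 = 391.19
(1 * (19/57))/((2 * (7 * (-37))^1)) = -1/1554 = -0.00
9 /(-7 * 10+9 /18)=-18 /139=-0.13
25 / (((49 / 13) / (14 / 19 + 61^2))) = 22981725 / 931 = 24684.99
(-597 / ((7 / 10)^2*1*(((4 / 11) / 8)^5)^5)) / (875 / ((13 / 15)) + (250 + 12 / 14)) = -2821530206027004262380483536103879475200 / 802921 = -3514081965756287682574604000000000.00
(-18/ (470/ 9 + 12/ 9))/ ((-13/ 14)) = 1134/ 3133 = 0.36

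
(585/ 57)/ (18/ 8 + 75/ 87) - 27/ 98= 3.02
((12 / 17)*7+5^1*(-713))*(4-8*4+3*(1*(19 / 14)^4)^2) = -582732231584155 / 25088413952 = -23227.15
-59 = -59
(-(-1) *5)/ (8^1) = 5/ 8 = 0.62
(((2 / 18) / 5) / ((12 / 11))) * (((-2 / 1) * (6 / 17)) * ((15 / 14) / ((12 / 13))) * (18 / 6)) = -143 / 2856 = -0.05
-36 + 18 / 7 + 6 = -192 / 7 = -27.43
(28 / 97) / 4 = 7 / 97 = 0.07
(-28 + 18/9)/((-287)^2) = -26/82369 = -0.00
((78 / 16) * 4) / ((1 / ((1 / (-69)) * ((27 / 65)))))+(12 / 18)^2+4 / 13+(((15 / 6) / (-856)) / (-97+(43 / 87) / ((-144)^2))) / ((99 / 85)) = 152966197475459 / 240978440192490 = 0.63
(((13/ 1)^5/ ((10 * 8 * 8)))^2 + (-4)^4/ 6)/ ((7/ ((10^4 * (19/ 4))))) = 28067607794975/ 12288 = 2284147769.77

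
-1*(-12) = 12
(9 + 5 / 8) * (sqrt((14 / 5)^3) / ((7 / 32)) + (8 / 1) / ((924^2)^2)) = 1 / 9466668288 + 616 * sqrt(70) / 25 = 206.15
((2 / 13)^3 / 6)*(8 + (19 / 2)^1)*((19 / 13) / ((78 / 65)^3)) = 83125 / 9253764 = 0.01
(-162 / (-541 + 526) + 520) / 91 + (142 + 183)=150529 / 455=330.83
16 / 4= 4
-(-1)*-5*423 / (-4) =528.75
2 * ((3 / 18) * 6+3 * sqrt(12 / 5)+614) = 1239.30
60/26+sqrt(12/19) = 2 *sqrt(57)/19+30/13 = 3.10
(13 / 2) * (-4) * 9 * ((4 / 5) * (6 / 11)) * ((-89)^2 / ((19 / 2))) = -88968672 / 1045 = -85137.49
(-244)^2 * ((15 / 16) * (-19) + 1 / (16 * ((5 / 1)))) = -5298704 / 5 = -1059740.80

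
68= 68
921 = 921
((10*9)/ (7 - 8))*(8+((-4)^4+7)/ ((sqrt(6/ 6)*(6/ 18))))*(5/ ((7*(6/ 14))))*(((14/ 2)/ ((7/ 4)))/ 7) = -478200/ 7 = -68314.29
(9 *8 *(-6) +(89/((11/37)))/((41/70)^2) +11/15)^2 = 14985975997362841/76931343225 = 194796.75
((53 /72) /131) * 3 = 53 /3144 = 0.02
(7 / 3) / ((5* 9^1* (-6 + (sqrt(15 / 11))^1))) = -154 / 17145- 7* sqrt(165) / 51435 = -0.01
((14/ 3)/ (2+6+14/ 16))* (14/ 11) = 1568/ 2343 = 0.67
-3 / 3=-1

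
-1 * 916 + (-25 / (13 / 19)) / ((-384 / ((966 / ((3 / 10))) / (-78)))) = -89549479 / 97344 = -919.93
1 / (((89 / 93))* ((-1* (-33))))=31 / 979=0.03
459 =459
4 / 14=2 / 7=0.29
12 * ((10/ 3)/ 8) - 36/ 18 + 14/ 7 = 5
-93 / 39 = -31 / 13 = -2.38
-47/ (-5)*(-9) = -423/ 5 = -84.60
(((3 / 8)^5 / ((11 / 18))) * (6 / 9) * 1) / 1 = 729 / 90112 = 0.01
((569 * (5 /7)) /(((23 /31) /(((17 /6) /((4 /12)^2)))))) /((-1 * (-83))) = 4497945 /26726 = 168.30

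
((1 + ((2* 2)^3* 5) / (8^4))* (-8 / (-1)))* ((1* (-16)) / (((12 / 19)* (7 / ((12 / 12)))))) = -437 / 14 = -31.21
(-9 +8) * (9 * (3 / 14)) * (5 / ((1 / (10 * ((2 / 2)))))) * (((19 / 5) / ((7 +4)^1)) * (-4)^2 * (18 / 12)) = -61560 / 77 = -799.48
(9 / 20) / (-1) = -9 / 20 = -0.45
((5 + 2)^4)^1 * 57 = 136857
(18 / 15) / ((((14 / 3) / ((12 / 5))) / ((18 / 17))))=0.65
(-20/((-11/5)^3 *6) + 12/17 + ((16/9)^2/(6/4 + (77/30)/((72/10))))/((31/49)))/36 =1565233625/15188916798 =0.10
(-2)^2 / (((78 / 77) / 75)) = 3850 / 13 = 296.15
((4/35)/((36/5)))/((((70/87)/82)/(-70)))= -2378/21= -113.24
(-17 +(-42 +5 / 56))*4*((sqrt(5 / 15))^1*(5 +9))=-3299*sqrt(3) / 3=-1904.68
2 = 2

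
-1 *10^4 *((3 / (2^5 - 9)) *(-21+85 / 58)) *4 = 67980000 / 667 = 101919.04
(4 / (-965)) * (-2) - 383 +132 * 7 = 522073 / 965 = 541.01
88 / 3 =29.33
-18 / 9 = -2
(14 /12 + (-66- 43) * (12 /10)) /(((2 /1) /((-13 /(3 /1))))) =50557 /180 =280.87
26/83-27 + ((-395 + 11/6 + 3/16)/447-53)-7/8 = -145033855/1780848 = -81.44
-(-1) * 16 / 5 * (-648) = -10368 / 5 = -2073.60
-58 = -58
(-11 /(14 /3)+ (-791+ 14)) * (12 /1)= -65466 /7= -9352.29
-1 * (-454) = 454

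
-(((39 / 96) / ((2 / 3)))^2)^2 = -2313441 / 16777216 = -0.14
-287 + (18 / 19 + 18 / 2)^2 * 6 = 110719 / 361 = 306.70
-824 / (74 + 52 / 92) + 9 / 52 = -970069 / 89180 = -10.88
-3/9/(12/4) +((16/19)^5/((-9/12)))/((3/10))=-44419139/22284891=-1.99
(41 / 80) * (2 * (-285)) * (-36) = 21033 / 2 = 10516.50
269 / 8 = 33.62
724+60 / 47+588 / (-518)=1259282 / 1739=724.14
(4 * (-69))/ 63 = -92/ 21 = -4.38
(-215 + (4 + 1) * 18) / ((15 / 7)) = -58.33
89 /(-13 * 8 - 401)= -89 /505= -0.18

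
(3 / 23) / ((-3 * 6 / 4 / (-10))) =20 / 69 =0.29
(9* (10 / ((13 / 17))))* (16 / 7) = 24480 / 91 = 269.01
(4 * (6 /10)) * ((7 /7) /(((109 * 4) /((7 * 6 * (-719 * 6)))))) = -543564 /545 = -997.37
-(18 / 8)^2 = -81 / 16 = -5.06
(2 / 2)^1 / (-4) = -1 / 4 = -0.25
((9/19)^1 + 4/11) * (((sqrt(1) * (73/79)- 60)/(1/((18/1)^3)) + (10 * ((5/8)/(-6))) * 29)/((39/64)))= -914603103400/1931787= -473449.25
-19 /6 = -3.17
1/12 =0.08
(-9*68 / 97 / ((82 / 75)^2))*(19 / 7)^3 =-5903026875 / 55928551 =-105.55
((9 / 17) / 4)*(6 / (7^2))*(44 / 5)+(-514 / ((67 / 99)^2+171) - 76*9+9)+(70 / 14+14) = -461140391597 / 699911590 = -658.86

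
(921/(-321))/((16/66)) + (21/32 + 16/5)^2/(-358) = -11646807323/980633600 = -11.88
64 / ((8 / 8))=64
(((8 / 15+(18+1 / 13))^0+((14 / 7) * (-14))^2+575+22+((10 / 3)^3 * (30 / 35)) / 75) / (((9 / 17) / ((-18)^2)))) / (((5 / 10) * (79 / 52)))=1113778.19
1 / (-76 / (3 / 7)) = -3 / 532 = -0.01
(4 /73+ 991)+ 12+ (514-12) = 109869 /73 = 1505.05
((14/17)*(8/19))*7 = 2.43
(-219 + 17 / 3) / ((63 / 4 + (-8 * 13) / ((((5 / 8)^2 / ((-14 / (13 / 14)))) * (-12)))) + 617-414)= 64000 / 34727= 1.84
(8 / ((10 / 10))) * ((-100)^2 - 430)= 76560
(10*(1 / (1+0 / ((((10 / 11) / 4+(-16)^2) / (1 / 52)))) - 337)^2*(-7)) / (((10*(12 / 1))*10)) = -6585.60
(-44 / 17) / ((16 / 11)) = -1.78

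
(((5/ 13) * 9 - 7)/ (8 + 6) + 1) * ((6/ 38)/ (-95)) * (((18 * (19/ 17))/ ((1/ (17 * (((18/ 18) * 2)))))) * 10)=-14688/ 1729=-8.50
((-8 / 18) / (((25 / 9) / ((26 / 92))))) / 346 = -13 / 99475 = -0.00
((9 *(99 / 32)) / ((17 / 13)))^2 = 134165889 / 295936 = 453.36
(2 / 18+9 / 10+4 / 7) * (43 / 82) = 42871 / 51660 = 0.83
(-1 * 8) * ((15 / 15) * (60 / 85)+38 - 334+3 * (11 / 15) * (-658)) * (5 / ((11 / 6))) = 7111008 / 187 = 38026.78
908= 908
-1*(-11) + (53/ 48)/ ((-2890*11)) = 16785067/ 1525920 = 11.00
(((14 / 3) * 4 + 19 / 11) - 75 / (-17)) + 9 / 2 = 32881 / 1122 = 29.31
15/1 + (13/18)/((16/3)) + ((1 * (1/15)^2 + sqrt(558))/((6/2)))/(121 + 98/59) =59 * sqrt(62)/7237 + 2365958113/156319200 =15.20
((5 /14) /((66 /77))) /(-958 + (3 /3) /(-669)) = -1115 /2563612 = -0.00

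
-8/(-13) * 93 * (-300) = -223200/13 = -17169.23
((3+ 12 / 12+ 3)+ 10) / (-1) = -17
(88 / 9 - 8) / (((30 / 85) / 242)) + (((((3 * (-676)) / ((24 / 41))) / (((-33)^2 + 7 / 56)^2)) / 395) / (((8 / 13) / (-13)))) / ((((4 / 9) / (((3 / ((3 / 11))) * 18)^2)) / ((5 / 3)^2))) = 203583773018252 / 161929615077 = 1257.24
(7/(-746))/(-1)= 7/746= 0.01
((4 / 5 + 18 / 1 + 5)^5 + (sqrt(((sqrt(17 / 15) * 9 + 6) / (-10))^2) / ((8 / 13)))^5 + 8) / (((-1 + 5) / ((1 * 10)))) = 19091109.42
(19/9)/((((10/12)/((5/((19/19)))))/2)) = 76/3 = 25.33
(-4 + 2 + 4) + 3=5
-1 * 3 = -3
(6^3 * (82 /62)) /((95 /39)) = 345384 /2945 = 117.28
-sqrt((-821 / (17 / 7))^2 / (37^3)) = -5747 * sqrt(37) / 23273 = -1.50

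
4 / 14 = 2 / 7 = 0.29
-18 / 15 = -6 / 5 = -1.20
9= 9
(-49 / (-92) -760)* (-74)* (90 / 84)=38778405 / 644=60214.91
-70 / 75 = -14 / 15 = -0.93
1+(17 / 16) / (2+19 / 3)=451 / 400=1.13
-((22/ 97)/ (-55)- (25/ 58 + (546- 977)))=-12111789/ 28130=-430.56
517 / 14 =36.93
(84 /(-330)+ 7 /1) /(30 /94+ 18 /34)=296429 /37290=7.95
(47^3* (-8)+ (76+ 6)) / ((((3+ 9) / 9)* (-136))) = 4579.97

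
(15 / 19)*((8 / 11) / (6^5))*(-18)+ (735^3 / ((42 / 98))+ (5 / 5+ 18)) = 3485439933223 / 3762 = 926485894.00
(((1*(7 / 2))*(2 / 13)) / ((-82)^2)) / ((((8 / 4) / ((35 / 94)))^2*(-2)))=-8575 / 6178979456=-0.00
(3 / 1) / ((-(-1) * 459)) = 1 / 153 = 0.01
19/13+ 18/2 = 10.46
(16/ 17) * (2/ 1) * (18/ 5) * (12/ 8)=864/ 85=10.16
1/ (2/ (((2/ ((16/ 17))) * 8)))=17/ 2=8.50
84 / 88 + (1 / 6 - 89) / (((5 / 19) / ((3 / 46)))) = -106567 / 5060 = -21.06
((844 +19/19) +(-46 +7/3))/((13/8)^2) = 303.46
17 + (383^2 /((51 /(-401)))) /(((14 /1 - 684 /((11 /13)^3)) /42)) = 548261721086 /12614969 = 43461.20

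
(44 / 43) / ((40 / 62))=341 / 215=1.59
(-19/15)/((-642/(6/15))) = 19/24075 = 0.00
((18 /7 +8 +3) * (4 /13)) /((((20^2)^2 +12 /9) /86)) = 24510 /10920091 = 0.00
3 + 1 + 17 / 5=37 / 5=7.40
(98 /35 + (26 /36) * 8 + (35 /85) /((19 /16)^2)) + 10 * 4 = 13496122 /276165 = 48.87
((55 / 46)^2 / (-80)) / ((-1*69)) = 605 / 2336064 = 0.00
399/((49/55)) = 3135/7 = 447.86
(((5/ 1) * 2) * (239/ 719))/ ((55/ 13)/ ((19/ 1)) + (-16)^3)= -590330/ 727381383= -0.00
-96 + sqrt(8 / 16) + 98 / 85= -8062 / 85 + sqrt(2) / 2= -94.14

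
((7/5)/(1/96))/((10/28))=376.32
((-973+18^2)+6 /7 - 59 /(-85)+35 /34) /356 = -769239 /423640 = -1.82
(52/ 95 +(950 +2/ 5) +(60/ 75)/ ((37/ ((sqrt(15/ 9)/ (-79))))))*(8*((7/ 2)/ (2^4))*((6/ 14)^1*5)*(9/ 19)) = 1689.18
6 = 6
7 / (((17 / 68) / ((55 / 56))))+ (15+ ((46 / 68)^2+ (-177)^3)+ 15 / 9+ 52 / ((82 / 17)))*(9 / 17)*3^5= -574788500339419 / 805732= -713374298.57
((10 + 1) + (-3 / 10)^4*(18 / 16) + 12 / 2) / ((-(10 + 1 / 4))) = -1360729 / 820000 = -1.66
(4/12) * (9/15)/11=1/55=0.02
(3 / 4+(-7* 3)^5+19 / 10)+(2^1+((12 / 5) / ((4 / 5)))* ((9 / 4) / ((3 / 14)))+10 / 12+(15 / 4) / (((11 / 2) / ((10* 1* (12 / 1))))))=-2695428251 / 660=-4083982.20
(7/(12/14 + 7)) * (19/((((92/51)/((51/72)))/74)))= 9955183/20240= 491.86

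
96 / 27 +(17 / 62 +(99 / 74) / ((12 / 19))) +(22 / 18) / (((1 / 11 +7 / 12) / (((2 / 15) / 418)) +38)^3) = 313199979035802391 / 52656419300459112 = 5.95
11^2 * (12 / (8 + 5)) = 1452 / 13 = 111.69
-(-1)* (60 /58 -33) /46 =-927 /1334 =-0.69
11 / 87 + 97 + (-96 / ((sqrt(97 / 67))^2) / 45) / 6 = 12263662 / 126585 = 96.88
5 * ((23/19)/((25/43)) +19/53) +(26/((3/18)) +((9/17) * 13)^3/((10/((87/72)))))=82163907229/395791280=207.59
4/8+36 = 73/2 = 36.50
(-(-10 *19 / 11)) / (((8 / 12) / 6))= 1710 / 11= 155.45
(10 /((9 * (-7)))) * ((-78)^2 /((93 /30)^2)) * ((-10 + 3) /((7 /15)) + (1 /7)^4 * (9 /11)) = 267801456000 /177666797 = 1507.32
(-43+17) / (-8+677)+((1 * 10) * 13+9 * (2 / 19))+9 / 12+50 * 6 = 21947245 / 50844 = 431.66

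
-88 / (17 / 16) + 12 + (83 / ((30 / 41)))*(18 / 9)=39791 / 255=156.04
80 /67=1.19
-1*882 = -882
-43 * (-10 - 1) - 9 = 464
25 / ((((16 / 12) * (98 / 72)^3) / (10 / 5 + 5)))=874800 / 16807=52.05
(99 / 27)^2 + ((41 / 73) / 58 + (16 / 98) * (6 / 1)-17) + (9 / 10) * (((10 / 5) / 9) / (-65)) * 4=-1564785251 / 606838050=-2.58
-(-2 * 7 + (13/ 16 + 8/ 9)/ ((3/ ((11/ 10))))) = 11557/ 864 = 13.38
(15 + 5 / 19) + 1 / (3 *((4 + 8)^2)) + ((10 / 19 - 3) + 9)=178867 / 8208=21.79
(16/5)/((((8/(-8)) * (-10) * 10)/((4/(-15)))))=-16/1875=-0.01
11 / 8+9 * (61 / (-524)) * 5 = -4049 / 1048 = -3.86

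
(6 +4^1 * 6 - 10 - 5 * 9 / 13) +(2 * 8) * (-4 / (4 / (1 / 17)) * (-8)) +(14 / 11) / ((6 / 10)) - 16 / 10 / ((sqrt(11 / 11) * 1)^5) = 896641 / 36465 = 24.59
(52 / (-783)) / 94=-26 / 36801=-0.00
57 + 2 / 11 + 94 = 1663 / 11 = 151.18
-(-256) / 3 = 256 / 3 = 85.33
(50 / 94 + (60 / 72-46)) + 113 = 19279 / 282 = 68.37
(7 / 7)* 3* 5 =15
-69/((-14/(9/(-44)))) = -621/616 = -1.01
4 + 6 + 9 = 19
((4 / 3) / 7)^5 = 1024 / 4084101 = 0.00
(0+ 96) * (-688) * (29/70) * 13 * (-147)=261451008/5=52290201.60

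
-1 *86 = -86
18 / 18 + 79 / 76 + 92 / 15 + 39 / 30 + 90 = 113399 / 1140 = 99.47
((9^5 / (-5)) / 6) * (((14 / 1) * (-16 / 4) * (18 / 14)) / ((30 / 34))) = 4015332 / 25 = 160613.28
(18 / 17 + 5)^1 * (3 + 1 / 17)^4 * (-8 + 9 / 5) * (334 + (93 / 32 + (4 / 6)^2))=-70882073110888 / 63893565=-1109377.34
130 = 130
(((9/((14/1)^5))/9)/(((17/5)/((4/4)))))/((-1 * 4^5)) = -5/9362440192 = -0.00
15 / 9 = 5 / 3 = 1.67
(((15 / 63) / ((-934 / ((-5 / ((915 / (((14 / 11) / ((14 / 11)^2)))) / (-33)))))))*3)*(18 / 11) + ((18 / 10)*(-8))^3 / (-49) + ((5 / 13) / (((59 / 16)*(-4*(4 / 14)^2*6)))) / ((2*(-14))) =60.94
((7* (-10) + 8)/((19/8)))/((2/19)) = -248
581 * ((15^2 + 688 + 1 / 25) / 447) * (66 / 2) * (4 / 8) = 72940483 / 3725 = 19581.34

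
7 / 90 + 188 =16927 / 90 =188.08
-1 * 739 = -739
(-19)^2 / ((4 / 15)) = 5415 / 4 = 1353.75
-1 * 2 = -2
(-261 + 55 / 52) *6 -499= -53525 / 26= -2058.65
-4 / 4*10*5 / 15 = -10 / 3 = -3.33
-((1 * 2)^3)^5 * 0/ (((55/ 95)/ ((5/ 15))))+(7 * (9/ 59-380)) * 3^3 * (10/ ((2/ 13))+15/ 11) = -3092045670/ 649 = -4764323.07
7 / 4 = 1.75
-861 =-861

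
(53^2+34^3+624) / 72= 42737 / 72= 593.57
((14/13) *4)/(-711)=-0.01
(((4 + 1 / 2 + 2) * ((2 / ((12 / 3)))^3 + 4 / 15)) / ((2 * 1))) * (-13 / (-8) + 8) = 47047 / 3840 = 12.25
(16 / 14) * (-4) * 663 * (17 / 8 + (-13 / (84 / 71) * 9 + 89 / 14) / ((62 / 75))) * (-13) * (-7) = 6572366736 / 217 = 30287404.31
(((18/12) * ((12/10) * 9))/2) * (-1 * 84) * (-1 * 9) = 30618/5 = 6123.60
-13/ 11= -1.18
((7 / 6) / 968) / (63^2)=1 / 3293136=0.00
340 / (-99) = -340 / 99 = -3.43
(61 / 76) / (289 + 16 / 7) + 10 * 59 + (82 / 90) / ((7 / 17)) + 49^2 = 146109801473 / 48813660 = 2993.22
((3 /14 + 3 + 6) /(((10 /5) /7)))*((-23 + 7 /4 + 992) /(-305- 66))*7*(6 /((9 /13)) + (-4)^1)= -1168783 /424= -2756.56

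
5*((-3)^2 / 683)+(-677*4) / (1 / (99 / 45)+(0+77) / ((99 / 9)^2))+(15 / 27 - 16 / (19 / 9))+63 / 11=-3190691236 / 1284723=-2483.56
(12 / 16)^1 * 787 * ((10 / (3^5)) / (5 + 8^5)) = 3935 / 5309226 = 0.00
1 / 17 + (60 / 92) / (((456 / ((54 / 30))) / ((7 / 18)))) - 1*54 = -6411545 / 118864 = -53.94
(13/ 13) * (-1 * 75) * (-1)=75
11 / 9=1.22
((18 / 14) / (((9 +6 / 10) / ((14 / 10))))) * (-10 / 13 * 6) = -45 / 52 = -0.87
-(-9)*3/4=27/4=6.75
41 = 41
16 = 16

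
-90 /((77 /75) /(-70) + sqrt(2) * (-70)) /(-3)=247500 /5512499879 - 1181250000 * sqrt(2) /5512499879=-0.30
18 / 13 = 1.38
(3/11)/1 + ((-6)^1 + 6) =3/11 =0.27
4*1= 4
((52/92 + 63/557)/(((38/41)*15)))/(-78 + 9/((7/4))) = -249403/372415770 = -0.00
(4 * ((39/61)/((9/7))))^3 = 48228544/6128487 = 7.87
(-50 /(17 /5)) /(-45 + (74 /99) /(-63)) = 0.33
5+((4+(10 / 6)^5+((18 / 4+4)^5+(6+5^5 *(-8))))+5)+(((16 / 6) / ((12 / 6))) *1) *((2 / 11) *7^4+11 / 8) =1709632433 / 85536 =19987.29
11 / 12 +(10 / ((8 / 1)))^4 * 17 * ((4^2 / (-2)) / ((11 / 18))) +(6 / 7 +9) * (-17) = -2624081 / 3696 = -709.98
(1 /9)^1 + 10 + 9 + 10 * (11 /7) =2194 /63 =34.83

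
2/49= 0.04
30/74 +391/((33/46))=665977/1221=545.44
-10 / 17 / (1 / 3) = -30 / 17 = -1.76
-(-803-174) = 977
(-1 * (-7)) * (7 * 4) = 196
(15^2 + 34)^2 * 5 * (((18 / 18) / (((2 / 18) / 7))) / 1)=21130515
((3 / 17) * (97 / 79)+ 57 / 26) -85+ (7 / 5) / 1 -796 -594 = -256855239 / 174590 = -1471.19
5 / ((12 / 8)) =10 / 3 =3.33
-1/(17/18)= -18/17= -1.06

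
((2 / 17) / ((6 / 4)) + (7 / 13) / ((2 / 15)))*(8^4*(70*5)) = 3913011200 / 663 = 5901977.68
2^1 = 2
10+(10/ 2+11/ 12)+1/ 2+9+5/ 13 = 4025/ 156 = 25.80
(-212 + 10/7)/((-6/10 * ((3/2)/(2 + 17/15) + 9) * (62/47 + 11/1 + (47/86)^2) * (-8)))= -2736575470/7460768007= -0.37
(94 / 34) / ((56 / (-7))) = -47 / 136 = -0.35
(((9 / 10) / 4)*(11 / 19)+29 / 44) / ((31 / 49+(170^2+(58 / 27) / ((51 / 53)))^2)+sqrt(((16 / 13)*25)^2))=0.00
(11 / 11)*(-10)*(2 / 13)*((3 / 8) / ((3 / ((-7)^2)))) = -245 / 26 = -9.42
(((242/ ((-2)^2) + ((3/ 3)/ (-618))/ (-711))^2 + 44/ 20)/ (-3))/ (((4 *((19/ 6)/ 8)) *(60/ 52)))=-668.24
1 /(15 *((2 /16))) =8 /15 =0.53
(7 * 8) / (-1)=-56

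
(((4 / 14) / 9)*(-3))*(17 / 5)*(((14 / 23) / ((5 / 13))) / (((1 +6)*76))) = -221 / 229425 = -0.00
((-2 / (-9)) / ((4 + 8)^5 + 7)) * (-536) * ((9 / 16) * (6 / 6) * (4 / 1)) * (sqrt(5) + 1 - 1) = -268 * sqrt(5) / 248839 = -0.00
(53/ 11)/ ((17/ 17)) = 53/ 11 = 4.82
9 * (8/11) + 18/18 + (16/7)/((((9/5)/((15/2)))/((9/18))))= 2843/231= 12.31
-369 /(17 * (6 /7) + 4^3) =-2583 /550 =-4.70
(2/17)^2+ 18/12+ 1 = 1453/578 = 2.51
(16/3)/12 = 4/9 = 0.44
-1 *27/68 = -0.40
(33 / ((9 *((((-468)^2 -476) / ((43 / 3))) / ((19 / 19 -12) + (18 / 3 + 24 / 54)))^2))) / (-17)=-3108169 / 161435369555856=-0.00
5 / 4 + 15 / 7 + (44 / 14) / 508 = 12087 / 3556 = 3.40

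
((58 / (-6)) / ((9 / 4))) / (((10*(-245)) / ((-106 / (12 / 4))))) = -6148 / 99225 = -0.06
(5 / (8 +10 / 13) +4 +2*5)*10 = 8305 / 57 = 145.70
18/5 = 3.60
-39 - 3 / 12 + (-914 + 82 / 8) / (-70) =-1475 / 56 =-26.34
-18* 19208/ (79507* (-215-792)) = 345744/ 80063549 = 0.00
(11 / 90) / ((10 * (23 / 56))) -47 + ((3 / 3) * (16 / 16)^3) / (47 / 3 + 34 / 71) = -46.91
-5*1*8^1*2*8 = -640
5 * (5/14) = 25/14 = 1.79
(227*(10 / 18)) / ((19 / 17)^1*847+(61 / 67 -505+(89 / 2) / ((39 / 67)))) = 33611890 / 138328653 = 0.24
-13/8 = -1.62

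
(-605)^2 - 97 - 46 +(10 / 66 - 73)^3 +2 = -744461956 / 35937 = -20715.75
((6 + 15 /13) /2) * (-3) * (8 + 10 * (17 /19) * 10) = -258354 /247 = -1045.97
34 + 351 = 385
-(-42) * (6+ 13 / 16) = 2289 / 8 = 286.12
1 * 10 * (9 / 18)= 5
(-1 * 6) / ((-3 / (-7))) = -14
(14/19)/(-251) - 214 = -214.00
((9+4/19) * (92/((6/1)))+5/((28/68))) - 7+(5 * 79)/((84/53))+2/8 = 395.85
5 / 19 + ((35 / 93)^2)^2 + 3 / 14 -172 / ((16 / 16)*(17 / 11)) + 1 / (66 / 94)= -109.37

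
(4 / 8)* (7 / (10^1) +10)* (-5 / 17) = -107 / 68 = -1.57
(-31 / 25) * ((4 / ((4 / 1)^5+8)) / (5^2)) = -0.00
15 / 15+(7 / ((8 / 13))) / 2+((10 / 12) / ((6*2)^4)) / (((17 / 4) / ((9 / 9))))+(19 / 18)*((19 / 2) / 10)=20331889 / 2643840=7.69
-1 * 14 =-14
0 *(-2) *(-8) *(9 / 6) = 0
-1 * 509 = -509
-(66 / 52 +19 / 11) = -857 / 286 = -3.00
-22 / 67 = -0.33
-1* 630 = -630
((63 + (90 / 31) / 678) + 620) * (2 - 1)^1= 2392564 / 3503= 683.00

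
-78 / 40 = -39 / 20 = -1.95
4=4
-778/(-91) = 778/91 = 8.55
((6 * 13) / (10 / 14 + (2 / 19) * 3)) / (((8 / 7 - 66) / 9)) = -326781 / 31099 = -10.51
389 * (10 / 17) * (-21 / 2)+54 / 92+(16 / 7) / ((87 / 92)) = -1142801195 / 476238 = -2399.64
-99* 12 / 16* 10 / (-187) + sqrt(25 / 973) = 5* sqrt(973) / 973 + 135 / 34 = 4.13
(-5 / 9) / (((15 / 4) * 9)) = -4 / 243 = -0.02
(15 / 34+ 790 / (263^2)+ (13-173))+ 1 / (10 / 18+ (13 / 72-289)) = -7787755924287 / 48810488230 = -159.55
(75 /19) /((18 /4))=50 /57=0.88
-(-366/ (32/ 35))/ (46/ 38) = 121695/ 368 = 330.69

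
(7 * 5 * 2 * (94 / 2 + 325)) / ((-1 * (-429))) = 8680 / 143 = 60.70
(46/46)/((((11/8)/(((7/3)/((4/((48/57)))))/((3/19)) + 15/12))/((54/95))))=1884/1045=1.80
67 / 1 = 67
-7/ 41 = -0.17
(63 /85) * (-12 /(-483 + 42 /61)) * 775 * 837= 11961.96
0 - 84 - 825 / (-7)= 237 / 7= 33.86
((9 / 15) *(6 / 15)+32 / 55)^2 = 51076 / 75625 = 0.68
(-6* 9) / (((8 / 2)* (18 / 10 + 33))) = -45 / 116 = -0.39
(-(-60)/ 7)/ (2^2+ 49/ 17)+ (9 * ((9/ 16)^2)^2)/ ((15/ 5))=27655699/ 17891328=1.55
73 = 73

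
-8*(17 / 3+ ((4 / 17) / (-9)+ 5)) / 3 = -13024 / 459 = -28.37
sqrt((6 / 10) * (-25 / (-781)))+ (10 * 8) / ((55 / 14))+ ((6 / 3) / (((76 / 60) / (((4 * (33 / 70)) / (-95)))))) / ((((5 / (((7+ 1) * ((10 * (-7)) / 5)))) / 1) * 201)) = sqrt(11715) / 781+ 135470432 / 6651425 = 20.51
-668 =-668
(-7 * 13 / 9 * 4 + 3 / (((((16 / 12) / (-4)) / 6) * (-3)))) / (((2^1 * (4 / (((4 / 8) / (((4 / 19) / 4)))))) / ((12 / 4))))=-79.96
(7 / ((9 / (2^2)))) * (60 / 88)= 70 / 33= 2.12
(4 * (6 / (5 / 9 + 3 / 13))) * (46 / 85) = 16.52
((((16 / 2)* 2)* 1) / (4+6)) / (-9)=-8 / 45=-0.18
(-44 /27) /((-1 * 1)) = 44 /27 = 1.63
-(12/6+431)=-433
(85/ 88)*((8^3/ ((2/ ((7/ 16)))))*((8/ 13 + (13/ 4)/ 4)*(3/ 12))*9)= 347.56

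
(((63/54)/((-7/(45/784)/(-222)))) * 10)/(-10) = -1665/784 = -2.12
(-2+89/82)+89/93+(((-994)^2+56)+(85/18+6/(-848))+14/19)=91055737347721/92152584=988097.49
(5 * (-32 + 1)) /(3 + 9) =-155 /12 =-12.92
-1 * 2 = -2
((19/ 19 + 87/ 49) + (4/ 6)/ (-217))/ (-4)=-6317/ 9114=-0.69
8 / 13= 0.62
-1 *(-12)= 12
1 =1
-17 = -17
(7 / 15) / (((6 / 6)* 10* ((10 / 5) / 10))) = 0.23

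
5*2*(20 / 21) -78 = -1438 / 21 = -68.48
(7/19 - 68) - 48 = -2197/19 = -115.63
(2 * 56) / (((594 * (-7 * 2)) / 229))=-916 / 297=-3.08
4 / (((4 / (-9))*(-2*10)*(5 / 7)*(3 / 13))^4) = 5554571841 / 6400000000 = 0.87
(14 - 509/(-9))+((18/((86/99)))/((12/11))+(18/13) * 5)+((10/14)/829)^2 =65376914517071/677671856316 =96.47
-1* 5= -5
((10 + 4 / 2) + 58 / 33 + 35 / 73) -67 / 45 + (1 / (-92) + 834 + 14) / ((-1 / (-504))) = 355213670192 / 831105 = 427399.27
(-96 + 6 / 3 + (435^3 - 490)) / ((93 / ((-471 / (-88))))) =12923029687 / 2728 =4737180.97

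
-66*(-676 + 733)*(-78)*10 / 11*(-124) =-33078240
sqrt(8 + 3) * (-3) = -3 * sqrt(11) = -9.95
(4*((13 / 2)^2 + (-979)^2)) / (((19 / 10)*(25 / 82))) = 628765012 / 95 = 6618579.07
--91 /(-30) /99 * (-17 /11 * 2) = 1547 /16335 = 0.09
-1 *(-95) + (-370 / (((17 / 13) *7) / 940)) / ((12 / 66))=-24856395 / 119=-208877.27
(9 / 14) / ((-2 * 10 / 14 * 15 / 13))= -0.39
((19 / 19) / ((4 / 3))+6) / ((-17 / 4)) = -27 / 17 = -1.59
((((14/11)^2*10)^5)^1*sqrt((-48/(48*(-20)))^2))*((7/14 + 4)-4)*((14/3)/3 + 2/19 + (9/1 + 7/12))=1390410969637760000/4435299606771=313487.50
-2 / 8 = -1 / 4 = -0.25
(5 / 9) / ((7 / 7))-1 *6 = -49 / 9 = -5.44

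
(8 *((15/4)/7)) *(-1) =-30/7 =-4.29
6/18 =1/3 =0.33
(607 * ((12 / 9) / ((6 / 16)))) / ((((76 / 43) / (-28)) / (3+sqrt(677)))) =-5846624 * sqrt(677) / 171 - 5846624 / 57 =-992190.00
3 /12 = 1 /4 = 0.25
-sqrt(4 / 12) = -0.58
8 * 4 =32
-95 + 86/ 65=-6089/ 65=-93.68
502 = 502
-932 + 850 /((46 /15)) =-15061 /23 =-654.83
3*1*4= 12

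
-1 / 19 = -0.05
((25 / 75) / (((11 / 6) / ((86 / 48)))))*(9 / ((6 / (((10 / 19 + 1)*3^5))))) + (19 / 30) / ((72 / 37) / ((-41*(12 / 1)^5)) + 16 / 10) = 12737068739487 / 70127042392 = 181.63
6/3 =2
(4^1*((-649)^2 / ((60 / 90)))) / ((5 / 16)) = 40435296 / 5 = 8087059.20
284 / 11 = 25.82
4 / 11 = 0.36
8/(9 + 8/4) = 8/11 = 0.73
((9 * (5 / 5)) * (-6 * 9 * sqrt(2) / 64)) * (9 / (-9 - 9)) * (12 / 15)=243 * sqrt(2) / 80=4.30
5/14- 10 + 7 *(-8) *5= -289.64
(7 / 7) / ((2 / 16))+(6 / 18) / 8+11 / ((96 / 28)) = 11.25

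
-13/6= -2.17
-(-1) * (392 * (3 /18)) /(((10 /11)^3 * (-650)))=-65219 /487500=-0.13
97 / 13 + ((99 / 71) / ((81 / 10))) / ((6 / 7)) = 190954 / 24921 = 7.66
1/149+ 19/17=2848/2533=1.12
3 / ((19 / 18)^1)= 54 / 19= 2.84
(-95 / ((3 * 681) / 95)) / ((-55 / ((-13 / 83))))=-23465 / 1865259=-0.01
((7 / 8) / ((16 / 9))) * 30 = 945 / 64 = 14.77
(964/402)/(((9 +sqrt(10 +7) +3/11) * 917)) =10604/30166549 - 58322 * sqrt(17)/1538493999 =0.00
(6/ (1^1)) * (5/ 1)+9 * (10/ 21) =240/ 7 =34.29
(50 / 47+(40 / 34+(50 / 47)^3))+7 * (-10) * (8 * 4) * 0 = 6079110 / 1764991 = 3.44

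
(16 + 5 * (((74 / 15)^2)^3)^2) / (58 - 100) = -1925983702222076125784 / 77847802734375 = -24740373.33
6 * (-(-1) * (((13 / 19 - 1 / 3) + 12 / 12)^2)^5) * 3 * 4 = 58613443780689605192 / 40225925717432361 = 1457.11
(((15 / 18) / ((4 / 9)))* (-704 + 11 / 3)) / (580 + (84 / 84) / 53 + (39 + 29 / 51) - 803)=28395015 / 3966112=7.16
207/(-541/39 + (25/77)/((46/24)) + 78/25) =-357432075/18272893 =-19.56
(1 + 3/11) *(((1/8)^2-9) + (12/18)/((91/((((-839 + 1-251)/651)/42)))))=-238452769/20852832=-11.44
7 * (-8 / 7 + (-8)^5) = -229384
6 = 6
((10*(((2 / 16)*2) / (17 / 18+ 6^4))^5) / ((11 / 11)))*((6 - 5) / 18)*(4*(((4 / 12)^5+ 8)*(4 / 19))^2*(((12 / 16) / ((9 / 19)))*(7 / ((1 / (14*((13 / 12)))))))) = 1967173 / 6968862720691505883900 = 0.00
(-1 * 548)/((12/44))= -6028/3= -2009.33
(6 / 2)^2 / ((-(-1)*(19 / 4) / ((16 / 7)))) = 576 / 133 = 4.33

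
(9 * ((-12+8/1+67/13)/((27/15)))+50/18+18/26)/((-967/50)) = -54050/113139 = -0.48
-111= -111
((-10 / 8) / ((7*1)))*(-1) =5 / 28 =0.18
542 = 542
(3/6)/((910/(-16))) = -4/455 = -0.01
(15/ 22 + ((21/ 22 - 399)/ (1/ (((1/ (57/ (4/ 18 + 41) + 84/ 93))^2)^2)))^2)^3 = 13060532767654569179185093513960509613691861437126094438686823089057882841064386903195782530557908722811019705380577759739/ 1348672831976448809309579336461010254536007040201086441472205152009802082701903621111702097167480363087939778798144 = 9683988.92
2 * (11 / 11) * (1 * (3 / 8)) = 3 / 4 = 0.75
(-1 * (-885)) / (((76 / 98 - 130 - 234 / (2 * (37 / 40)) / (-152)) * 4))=-30485595 / 17690924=-1.72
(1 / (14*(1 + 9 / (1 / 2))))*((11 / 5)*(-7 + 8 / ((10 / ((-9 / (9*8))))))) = -781 / 13300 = -0.06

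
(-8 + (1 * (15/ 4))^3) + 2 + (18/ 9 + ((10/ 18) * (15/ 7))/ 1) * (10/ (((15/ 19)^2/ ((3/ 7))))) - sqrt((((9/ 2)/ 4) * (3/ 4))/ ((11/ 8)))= 9691091/ 141120 - 3 * sqrt(33)/ 22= 67.89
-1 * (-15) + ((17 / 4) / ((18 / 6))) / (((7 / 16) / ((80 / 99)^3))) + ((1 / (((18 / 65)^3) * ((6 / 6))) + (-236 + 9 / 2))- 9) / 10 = -4291102621 / 1630102320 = -2.63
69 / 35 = 1.97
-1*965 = -965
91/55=1.65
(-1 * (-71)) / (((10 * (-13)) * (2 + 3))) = -71 / 650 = -0.11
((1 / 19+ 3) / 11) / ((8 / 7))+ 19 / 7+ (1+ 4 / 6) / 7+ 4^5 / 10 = 9269147 / 87780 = 105.60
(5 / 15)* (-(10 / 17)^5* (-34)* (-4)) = -800000 / 250563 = -3.19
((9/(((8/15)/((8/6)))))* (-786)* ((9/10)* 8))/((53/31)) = -3947292/53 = -74477.21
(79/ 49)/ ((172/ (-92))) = -1817/ 2107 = -0.86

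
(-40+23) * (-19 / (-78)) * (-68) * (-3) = -10982 / 13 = -844.77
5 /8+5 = 45 /8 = 5.62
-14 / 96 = -0.15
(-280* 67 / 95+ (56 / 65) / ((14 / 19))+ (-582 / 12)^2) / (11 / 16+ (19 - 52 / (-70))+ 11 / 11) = 298210388 / 2964247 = 100.60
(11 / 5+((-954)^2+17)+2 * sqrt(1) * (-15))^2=20707286876676 / 25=828291475067.04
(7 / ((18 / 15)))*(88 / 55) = 28 / 3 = 9.33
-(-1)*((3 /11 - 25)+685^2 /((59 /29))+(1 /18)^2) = 48492020197 /210276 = 230611.29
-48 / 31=-1.55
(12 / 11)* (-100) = -1200 / 11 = -109.09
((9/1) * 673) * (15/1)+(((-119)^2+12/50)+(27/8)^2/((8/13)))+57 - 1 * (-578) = 1352572797/12800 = 105669.75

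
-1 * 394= -394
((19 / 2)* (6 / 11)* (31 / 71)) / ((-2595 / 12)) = -7068 / 675565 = -0.01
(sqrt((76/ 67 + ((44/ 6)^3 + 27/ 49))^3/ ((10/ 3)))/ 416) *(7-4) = 35106775 *sqrt(940861570)/ 34588427328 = 31.13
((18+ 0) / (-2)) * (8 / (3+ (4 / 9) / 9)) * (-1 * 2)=11664 / 247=47.22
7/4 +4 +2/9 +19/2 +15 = 1097/36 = 30.47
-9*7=-63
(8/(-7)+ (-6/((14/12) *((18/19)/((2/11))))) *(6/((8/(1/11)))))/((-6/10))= 5125/2541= 2.02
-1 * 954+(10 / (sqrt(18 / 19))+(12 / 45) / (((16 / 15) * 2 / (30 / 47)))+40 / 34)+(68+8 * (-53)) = -4182745 / 3196+5 * sqrt(38) / 3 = -1298.47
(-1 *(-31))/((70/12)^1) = 186/35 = 5.31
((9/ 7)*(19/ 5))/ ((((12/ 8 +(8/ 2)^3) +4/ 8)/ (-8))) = -228/ 385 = -0.59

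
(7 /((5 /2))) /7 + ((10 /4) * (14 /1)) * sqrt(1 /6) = 2 /5 + 35 * sqrt(6) /6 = 14.69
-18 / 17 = -1.06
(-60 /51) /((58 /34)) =-0.69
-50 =-50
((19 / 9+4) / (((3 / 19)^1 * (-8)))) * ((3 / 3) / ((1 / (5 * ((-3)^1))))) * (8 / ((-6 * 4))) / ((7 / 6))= -5225 / 252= -20.73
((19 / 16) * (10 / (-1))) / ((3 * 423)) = -0.01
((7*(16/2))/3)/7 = 8/3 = 2.67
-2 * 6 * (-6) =72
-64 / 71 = -0.90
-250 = -250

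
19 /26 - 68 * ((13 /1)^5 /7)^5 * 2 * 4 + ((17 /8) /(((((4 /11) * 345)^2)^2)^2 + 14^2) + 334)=-5251081246355388790814746309738796478646070033772309251877 /22990913664468696947751269119328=-228398110792381047558797900.00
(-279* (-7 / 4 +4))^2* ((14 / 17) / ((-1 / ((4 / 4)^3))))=-44135847 / 136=-324528.29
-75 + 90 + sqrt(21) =sqrt(21) + 15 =19.58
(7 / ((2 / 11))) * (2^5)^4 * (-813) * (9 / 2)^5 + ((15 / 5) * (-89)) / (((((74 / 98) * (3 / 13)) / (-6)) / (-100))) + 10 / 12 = -13445183637666967 / 222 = -60563890259761.11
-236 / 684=-59 / 171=-0.35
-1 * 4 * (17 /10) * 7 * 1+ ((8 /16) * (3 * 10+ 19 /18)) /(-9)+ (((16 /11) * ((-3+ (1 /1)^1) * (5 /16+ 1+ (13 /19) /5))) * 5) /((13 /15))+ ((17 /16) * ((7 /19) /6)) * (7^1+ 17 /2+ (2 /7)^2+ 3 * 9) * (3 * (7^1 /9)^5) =-1219789927067 /17113187520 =-71.28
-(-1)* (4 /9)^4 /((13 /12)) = 1024 /28431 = 0.04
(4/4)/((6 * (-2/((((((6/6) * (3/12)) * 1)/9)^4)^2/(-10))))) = 1/338533188894720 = 0.00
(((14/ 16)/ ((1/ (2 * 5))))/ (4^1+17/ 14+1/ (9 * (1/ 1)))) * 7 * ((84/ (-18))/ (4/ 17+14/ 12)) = -3673530/ 95953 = -38.28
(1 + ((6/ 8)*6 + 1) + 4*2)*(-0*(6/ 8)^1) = 0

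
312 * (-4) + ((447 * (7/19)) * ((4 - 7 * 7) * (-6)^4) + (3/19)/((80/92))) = -3650139771/380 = -9605630.98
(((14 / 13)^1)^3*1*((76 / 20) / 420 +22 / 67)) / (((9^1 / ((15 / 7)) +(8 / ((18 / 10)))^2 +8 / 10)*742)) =0.00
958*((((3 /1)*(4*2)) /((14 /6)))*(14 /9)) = 15328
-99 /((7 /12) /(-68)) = 80784 /7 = 11540.57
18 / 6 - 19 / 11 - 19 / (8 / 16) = -404 / 11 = -36.73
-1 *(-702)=702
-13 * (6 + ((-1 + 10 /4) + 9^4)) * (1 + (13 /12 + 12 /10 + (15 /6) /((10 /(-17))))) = 1650883 /20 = 82544.15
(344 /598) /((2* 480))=43 /71760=0.00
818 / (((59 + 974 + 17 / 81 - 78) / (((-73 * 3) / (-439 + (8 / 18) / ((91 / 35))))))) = 848864367 / 1986255298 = 0.43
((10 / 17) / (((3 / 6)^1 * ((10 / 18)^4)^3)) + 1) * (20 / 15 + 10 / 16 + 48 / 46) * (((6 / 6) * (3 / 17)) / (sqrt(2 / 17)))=1873318407249193 * sqrt(34) / 5192968750000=2103.47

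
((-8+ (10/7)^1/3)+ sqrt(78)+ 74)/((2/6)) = 3 * sqrt(78)+ 1396/7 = 225.92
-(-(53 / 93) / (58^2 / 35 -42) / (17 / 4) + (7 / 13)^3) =-505391131 / 3289363779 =-0.15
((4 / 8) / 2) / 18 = 1 / 72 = 0.01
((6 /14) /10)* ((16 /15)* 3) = 24 /175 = 0.14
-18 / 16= -9 / 8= -1.12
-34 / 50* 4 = -68 / 25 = -2.72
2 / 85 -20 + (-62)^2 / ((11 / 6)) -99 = 1849197 / 935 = 1977.75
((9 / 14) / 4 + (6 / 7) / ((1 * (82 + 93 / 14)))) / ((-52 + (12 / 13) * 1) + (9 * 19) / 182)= -153933 / 45296500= -0.00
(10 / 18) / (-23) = -5 / 207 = -0.02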